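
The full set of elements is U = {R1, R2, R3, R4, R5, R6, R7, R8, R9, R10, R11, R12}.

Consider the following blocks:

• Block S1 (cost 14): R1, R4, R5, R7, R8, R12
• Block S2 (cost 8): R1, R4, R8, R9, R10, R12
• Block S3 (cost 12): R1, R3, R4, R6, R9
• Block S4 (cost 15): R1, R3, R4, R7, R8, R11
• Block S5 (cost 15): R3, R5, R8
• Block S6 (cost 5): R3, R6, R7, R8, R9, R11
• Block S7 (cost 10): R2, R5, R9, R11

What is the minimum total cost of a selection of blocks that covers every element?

23

S2, S6, S7 together cover every element (S2 ∪ S6 ∪ S7 = {R1, R2, R3, R4, R5, R6, R7, R8, R9, R10, R11, R12}); total cost 8 + 5 + 10 = 23.
No covering selection has total cost below 23.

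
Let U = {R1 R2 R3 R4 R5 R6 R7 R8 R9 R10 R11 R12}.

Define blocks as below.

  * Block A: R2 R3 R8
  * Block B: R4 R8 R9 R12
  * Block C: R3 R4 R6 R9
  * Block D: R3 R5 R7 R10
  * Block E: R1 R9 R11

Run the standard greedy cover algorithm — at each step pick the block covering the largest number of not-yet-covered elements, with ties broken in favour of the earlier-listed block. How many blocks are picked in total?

Greedy: pick B (covers 4 new) → pick D (covers 4 new) → pick E (covers 2 new) → pick A (covers 1 new) → pick C (covers 1 new). Total picks: 5.

5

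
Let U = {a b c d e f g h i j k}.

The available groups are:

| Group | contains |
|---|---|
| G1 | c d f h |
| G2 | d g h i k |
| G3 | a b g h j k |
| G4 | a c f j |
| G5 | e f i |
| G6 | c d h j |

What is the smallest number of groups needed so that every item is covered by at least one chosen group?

G3 and G5 and G6 together: G3 ∪ G5 ∪ G6 = {a, b, c, d, e, f, g, h, i, j, k} — every item is covered.
Only G3 contains b, so G3 is forced; the remaining 5 items need at least 2 more groups (each remaining group adds at most 3) — so at least 3 groups are needed, and 3 is optimal.

3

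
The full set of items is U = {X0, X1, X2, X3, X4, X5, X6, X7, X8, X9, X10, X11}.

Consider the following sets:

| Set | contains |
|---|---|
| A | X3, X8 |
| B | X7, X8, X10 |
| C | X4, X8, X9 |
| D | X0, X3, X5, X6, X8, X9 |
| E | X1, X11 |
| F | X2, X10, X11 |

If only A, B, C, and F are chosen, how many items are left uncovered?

4

Union of A, B, C, F = {X2, X3, X4, X7, X8, X9, X10, X11}.
Not covered: X0, X1, X5, X6 — 4 items.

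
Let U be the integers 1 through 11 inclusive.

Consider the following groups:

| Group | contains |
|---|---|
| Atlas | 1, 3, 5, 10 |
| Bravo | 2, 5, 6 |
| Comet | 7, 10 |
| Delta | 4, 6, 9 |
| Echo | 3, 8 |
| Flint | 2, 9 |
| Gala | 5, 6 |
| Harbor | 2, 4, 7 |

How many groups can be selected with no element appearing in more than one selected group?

Comet, Echo, Flint, Gala are pairwise disjoint (Comet={7,10}; Echo={3,8}; Flint={2,9}; Gala={5,6}).
Every remaining group overlaps one of these, and no 5 of the listed groups are pairwise disjoint, so 4 is the maximum.

4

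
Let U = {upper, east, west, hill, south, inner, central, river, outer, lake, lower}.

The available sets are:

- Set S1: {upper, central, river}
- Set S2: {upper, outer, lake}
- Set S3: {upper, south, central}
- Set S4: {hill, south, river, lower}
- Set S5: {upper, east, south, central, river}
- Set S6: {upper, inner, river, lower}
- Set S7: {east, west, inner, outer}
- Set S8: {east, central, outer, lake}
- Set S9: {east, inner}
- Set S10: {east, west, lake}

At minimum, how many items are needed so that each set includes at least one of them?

The 3 items {upper, east, hill} hit every set.
The sets S2, S4, S9 are pairwise disjoint, so any hitting set needs a separate item for each — at least 3. Hence 3 is optimal.

3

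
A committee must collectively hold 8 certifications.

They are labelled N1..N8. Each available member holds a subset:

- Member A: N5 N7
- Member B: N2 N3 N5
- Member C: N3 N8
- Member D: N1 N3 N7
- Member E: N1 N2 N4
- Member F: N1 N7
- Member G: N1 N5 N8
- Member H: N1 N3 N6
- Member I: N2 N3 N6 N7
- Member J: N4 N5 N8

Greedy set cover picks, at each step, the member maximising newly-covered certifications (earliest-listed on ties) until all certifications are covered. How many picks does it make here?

3

Greedy: pick I (covers 4 new) → pick G (covers 3 new) → pick E (covers 1 new). Total picks: 3.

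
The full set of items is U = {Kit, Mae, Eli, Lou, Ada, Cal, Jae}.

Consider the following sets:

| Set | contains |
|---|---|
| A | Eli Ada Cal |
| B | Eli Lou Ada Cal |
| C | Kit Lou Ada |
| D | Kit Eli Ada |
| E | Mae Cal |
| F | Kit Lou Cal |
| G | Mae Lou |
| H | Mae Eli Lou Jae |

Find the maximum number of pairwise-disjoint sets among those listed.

2

C, E are pairwise disjoint (C={Kit,Lou,Ada}; E={Mae,Cal}).
Every remaining set overlaps one of these, and no 3 of the listed sets are pairwise disjoint, so 2 is the maximum.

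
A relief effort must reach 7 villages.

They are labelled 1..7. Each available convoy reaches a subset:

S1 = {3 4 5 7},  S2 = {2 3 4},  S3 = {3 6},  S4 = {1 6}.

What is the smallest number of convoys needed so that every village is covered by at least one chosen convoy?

3

Take {S1, S2, S4}. Their union is {1, 2, 3, 4, 5, 6, 7}, which is all 7 villages.
Only S4 contains 1, so S4 is forced; the remaining 5 villages need at least 2 more convoys (each remaining convoy adds at most 4) — so at least 3 convoys are needed, and 3 is optimal.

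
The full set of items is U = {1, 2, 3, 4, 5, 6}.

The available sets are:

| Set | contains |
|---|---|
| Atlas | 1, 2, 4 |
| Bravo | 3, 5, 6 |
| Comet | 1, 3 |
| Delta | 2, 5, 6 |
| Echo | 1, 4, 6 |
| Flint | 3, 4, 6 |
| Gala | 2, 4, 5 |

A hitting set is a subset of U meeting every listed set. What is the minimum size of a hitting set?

3

Take H = {1, 4, 6}. Each listed set contains at least one of these, so H is a hitting set of size 3.
No choice of 2 items meets every set, so 3 is the minimum.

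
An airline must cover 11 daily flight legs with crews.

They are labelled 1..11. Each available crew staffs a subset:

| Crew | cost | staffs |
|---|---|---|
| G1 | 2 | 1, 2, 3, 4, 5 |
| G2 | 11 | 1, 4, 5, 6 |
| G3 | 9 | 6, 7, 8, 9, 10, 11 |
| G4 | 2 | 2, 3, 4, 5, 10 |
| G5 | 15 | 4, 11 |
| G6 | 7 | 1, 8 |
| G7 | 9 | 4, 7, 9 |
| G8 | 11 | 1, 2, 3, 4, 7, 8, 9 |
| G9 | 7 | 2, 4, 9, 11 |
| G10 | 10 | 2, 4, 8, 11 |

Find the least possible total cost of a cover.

G1, G3 together cover every leg (G1 ∪ G3 = {1, 2, 3, 4, 5, 6, 7, 8, 9, 10, 11}); total cost 2 + 9 = 11.
No covering selection has total cost below 11.

11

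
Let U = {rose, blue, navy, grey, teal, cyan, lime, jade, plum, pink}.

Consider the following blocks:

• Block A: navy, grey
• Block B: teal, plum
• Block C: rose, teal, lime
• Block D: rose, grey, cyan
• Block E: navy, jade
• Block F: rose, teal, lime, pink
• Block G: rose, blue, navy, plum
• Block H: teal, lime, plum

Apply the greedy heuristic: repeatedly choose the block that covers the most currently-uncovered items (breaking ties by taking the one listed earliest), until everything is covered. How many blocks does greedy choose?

Greedy: pick F (covers 4 new) → pick G (covers 3 new) → pick D (covers 2 new) → pick E (covers 1 new). Total picks: 4.

4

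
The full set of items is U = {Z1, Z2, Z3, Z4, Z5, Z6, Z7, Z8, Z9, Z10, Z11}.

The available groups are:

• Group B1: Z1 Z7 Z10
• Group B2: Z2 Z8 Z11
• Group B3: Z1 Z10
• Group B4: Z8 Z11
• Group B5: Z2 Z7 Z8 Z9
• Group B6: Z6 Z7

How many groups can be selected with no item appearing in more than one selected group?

B3, B4, B6 are pairwise disjoint (B3={Z1,Z10}; B4={Z8,Z11}; B6={Z6,Z7}).
Every remaining group overlaps one of these, and no 4 of the listed groups are pairwise disjoint, so 3 is the maximum.

3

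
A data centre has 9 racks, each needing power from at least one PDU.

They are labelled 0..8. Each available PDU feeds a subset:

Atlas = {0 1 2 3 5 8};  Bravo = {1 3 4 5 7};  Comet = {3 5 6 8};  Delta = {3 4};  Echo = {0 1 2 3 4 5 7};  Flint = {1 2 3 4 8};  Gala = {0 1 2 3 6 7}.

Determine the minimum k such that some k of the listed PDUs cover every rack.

2

Take {Comet, Echo}. Their union is {0, 1, 2, 3, 4, 5, 6, 7, 8}, which is all 9 racks.
No single PDU has all 9 racks (the largest, Echo, has 7), so 2 is optimal.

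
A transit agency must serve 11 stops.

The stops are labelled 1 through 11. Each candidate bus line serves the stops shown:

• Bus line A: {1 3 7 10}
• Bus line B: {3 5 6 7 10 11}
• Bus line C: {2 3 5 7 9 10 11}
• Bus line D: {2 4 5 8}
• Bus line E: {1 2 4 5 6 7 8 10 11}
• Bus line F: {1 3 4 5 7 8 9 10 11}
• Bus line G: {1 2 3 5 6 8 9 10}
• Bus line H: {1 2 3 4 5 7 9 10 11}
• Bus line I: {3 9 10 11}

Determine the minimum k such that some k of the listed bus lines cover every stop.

2

E and F together: E ∪ F = {1, 2, 3, 4, 5, 6, 7, 8, 9, 10, 11} — every stop is covered.
No single bus line has all 11 stops (the largest, E, has 9), so 2 is optimal.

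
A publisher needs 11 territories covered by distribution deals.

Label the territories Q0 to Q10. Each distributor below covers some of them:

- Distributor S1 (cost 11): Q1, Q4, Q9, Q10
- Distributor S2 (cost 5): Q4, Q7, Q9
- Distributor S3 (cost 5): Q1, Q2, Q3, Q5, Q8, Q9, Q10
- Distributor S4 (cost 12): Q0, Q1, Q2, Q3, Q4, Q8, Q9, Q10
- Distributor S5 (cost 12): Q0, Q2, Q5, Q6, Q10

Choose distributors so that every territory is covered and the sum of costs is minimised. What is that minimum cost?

S2, S3, S5 together cover every territory (S2 ∪ S3 ∪ S5 = {Q0, Q1, Q2, Q3, Q4, Q5, Q6, Q7, Q8, Q9, Q10}); total cost 5 + 5 + 12 = 22.
No covering selection has total cost below 22.

22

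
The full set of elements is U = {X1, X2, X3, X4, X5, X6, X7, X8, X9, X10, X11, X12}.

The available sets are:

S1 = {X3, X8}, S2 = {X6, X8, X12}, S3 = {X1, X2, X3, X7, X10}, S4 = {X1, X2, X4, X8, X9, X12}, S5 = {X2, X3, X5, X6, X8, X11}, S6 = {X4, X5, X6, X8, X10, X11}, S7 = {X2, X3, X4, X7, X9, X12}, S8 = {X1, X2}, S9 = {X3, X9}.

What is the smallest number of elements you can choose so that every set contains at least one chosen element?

3

Take H = {X2, X3, X8}. Each listed set contains at least one of these, so H is a hitting set of size 3.
The sets S2, S8, S9 are pairwise disjoint, so any hitting set needs a separate element for each — at least 3. Hence 3 is optimal.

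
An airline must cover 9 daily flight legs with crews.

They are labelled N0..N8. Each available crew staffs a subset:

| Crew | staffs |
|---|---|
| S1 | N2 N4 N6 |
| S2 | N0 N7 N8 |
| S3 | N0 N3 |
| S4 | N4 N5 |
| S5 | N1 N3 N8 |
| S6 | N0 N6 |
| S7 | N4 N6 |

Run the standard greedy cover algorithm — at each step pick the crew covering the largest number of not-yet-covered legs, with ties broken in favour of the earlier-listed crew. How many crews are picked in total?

4

Greedy: pick S1 (covers 3 new) → pick S2 (covers 3 new) → pick S5 (covers 2 new) → pick S4 (covers 1 new). Total picks: 4.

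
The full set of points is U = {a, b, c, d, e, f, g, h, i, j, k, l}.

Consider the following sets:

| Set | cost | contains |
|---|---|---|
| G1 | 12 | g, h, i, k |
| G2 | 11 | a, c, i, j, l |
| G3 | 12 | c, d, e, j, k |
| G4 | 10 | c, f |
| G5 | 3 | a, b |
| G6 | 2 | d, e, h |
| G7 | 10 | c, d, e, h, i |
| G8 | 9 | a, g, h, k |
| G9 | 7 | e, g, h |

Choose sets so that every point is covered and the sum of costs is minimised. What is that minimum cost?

35

G2, G4, G5, G6, G8 together cover every point (G2 ∪ G4 ∪ G5 ∪ G6 ∪ G8 = {a, b, c, d, e, f, g, h, i, j, k, l}); total cost 11 + 10 + 3 + 2 + 9 = 35.
No covering selection has total cost below 35.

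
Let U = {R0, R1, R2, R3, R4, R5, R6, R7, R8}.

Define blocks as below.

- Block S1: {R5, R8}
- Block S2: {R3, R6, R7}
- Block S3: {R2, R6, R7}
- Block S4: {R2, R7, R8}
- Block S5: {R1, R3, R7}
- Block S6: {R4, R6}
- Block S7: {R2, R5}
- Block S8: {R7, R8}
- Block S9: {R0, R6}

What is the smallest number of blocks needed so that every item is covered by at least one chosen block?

S1, S3, S5, S6, and S9 cover everything between them: the union {R0, R1, R2, R3, R4, R5, R6, R7, R8} is all of U.
No 4 of the 9 blocks cover everything (all 126 combinations miss at least one item), so 5 is optimal.

5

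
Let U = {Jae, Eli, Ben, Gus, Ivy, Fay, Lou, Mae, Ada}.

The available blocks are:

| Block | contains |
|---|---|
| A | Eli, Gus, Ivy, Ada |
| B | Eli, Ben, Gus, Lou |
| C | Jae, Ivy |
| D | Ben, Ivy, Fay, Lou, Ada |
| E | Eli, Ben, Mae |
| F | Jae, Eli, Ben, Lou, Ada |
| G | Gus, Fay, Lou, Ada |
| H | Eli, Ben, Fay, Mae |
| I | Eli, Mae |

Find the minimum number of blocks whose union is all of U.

A and F and H together: A ∪ F ∪ H = {Jae, Eli, Ben, Gus, Ivy, Fay, Lou, Mae, Ada} — every element is covered.
No 2 of the 9 blocks cover everything (all 36 combinations miss at least one element), so 3 is optimal.

3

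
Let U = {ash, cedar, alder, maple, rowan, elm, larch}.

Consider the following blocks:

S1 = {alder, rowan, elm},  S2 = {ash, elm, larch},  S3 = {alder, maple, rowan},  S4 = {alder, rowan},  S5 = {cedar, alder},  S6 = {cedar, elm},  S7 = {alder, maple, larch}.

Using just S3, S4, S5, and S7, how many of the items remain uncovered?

2

Union of S3, S4, S5, S7 = {cedar, alder, maple, rowan, larch}.
Not covered: ash, elm — 2 items.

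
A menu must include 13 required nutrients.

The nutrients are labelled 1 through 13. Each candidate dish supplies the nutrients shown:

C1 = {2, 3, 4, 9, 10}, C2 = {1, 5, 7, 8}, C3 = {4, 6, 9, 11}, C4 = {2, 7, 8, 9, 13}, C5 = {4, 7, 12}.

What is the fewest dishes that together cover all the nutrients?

5

Take {C1, C2, C3, C4, C5}. Their union is {1, 2, 3, 4, 5, 6, 7, 8, 9, 10, 11, 12, 13}, which is all 13 nutrients.
No 4 of the 5 dishes cover everything (all 5 combinations miss at least one nutrient), so 5 is optimal.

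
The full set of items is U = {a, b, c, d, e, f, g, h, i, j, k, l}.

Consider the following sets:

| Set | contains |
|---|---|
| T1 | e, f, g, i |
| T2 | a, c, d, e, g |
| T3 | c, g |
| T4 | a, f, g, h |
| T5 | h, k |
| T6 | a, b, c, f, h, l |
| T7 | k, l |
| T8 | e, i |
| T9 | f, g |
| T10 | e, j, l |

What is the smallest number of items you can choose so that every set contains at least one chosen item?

The 4 items {e, g, h, l} hit every set.
No choice of 3 items meets every set, so 4 is the minimum.

4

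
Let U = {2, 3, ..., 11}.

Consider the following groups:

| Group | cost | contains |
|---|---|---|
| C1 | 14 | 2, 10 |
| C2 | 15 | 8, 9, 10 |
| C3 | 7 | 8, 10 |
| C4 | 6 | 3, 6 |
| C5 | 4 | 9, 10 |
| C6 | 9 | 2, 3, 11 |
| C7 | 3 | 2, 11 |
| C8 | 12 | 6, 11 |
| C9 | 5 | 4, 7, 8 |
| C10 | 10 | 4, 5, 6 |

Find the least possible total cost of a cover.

C4, C5, C7, C9, C10 together cover every element (C4 ∪ C5 ∪ C7 ∪ C9 ∪ C10 = {2, 3, 4, 5, 6, 7, 8, 9, 10, 11}); total cost 6 + 4 + 3 + 5 + 10 = 28.
No covering selection has total cost below 28.

28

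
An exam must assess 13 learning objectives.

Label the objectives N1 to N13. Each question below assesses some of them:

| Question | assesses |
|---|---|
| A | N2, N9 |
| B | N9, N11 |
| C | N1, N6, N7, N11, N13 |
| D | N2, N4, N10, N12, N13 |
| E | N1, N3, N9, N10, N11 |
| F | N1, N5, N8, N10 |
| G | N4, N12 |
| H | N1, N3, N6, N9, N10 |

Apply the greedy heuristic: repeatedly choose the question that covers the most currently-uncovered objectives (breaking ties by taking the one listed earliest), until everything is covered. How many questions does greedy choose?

Greedy: pick C (covers 5 new) → pick D (covers 4 new) → pick E (covers 2 new) → pick F (covers 2 new). Total picks: 4.

4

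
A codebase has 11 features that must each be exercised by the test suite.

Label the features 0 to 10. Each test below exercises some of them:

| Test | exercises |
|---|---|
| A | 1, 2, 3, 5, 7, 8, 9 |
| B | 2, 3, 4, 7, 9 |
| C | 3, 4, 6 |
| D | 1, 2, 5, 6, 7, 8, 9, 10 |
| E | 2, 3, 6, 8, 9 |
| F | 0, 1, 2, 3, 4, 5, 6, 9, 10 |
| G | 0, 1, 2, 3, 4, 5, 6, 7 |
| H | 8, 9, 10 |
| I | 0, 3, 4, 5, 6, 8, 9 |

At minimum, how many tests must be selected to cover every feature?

D and F together: D ∪ F = {0, 1, 2, 3, 4, 5, 6, 7, 8, 9, 10} — every feature is covered.
No single test has all 11 features (the largest, F, has 9), so 2 is optimal.

2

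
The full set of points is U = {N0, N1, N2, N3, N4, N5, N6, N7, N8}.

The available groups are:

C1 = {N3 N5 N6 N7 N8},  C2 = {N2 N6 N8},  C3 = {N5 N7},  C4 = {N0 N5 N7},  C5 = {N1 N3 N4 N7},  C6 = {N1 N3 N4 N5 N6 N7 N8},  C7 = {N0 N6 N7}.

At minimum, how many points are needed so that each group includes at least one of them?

2

H = {N2, N7} meets every group (each contains at least one member of H), and |H| = 2.
The groups C2, C5 are pairwise disjoint, so any hitting set needs a separate point for each — at least 2. Hence 2 is optimal.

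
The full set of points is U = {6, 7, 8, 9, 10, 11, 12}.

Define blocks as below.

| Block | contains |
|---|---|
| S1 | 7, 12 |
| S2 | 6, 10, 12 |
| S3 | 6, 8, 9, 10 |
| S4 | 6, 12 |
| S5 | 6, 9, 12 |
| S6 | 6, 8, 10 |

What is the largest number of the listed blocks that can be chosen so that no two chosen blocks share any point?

S1, S3 are pairwise disjoint (S1={7,12}; S3={6,8,9,10}).
Every remaining block overlaps one of these, and no 3 of the listed blocks are pairwise disjoint, so 2 is the maximum.

2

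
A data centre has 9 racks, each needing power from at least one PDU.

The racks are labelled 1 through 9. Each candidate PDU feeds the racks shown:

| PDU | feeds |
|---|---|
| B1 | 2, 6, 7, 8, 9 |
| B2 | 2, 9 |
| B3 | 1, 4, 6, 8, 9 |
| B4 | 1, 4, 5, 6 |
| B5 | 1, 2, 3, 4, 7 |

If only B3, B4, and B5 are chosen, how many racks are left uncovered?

Union of B3, B4, B5 = {1, 2, 3, 4, 5, 6, 7, 8, 9} — that's every rack, so 0 are uncovered.

0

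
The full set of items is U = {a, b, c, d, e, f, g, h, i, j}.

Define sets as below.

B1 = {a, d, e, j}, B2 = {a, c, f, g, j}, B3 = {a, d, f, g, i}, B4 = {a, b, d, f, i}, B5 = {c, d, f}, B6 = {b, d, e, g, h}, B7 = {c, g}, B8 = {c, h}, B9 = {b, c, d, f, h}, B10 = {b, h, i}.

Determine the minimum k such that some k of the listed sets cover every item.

B1 and B3 and B9 together: B1 ∪ B3 ∪ B9 = {a, b, c, d, e, f, g, h, i, j} — every item is covered.
No 2 of the 10 sets cover everything (all 45 combinations miss at least one item), so 3 is optimal.

3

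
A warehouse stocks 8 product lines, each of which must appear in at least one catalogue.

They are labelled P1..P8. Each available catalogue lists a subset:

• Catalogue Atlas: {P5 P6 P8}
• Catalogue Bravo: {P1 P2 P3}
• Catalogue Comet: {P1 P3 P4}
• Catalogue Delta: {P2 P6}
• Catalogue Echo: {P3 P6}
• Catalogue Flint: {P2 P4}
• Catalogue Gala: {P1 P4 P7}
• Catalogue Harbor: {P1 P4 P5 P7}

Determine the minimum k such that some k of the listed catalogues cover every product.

3

Atlas and Bravo and Harbor together: Atlas ∪ Bravo ∪ Harbor = {P1, P2, P3, P4, P5, P6, P7, P8} — every product is covered.
Only Atlas contains P8, so Atlas is forced; the remaining 5 products need at least 2 more catalogues (each remaining catalogue adds at most 3) — so at least 3 catalogues are needed, and 3 is optimal.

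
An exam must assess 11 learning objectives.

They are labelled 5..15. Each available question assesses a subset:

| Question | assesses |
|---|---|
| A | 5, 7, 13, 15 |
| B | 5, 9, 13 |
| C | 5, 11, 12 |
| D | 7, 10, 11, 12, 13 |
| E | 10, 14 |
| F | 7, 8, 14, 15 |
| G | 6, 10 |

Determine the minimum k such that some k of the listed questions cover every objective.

Take {B, D, F, G}. Their union is {5, 6, 7, 8, 9, 10, 11, 12, 13, 14, 15}, which is all 11 objectives.
Only G contains 6, so G is forced; the remaining 9 objectives need at least 3 more questions (each remaining question adds at most 4) — so at least 4 questions are needed, and 4 is optimal.

4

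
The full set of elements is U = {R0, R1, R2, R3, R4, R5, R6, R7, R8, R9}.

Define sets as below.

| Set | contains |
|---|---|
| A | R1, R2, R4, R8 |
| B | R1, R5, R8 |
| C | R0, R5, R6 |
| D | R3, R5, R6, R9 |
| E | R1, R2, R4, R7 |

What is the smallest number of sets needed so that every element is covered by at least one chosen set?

Take {B, C, D, E}. Their union is {R0, R1, R2, R3, R4, R5, R6, R7, R8, R9}, which is all 10 elements.
No 3 of the 5 sets cover everything (all 10 combinations miss at least one element), so 4 is optimal.

4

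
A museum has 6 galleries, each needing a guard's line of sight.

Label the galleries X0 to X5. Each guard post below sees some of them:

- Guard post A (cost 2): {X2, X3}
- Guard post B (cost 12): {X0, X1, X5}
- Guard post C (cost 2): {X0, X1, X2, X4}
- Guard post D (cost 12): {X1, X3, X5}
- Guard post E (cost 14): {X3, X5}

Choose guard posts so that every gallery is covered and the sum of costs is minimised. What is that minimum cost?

C, D together cover every gallery (C ∪ D = {X0, X1, X2, X3, X4, X5}); total cost 2 + 12 = 14.
The greedy pick C, A, B costs 16; no covering selection beats 14.

14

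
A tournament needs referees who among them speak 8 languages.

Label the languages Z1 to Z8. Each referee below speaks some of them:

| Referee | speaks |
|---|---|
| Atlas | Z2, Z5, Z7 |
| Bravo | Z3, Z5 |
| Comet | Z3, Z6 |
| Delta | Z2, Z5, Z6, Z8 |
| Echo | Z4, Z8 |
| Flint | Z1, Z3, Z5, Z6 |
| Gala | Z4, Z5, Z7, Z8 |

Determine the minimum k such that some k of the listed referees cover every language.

3

Atlas and Flint and Gala together: Atlas ∪ Flint ∪ Gala = {Z1, Z2, Z3, Z4, Z5, Z6, Z7, Z8} — every language is covered.
Only Flint contains Z1, so Flint is forced; the remaining 4 languages need at least 2 more referees (each remaining referee adds at most 3) — so at least 3 referees are needed, and 3 is optimal.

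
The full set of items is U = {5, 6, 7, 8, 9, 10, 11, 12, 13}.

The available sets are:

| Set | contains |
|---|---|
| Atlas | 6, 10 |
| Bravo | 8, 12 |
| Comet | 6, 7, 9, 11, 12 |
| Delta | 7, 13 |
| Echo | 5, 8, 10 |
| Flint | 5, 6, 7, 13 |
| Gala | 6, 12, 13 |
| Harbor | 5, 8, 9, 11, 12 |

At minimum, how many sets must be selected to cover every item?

Comet and Echo and Flint together: Comet ∪ Echo ∪ Flint = {5, 6, 7, 8, 9, 10, 11, 12, 13} — every item is covered.
No 2 of the 8 sets cover everything (all 28 combinations miss at least one item), so 3 is optimal.

3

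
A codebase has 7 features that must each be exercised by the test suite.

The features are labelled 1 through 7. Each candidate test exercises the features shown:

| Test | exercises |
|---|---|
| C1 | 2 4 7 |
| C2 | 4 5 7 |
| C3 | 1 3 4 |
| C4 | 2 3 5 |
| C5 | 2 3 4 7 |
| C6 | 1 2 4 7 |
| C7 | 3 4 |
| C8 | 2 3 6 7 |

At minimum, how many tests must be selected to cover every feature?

3

Take {C2, C3, C8}. Their union is {1, 2, 3, 4, 5, 6, 7}, which is all 7 features.
Only C8 contains 6, so C8 is forced; the remaining 3 features need at least 2 more tests (each remaining test adds at most 2) — so at least 3 tests are needed, and 3 is optimal.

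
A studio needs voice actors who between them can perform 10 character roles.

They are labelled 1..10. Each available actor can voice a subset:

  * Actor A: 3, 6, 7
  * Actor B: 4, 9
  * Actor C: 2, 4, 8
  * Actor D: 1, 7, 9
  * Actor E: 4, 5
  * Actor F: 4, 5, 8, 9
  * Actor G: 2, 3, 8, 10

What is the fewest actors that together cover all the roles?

4

A and D and E and G together: A ∪ D ∪ E ∪ G = {1, 2, 3, 4, 5, 6, 7, 8, 9, 10} — every role is covered.
No 3 of the 7 actors cover everything (all 35 combinations miss at least one role), so 4 is optimal.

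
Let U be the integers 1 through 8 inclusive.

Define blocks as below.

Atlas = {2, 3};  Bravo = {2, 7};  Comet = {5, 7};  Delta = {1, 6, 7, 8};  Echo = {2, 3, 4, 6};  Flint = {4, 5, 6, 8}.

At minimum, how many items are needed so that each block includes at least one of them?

3

Take H = {3, 4, 7}. Each listed block contains at least one of these, so H is a hitting set of size 3.
No choice of 2 items meets every block, so 3 is the minimum.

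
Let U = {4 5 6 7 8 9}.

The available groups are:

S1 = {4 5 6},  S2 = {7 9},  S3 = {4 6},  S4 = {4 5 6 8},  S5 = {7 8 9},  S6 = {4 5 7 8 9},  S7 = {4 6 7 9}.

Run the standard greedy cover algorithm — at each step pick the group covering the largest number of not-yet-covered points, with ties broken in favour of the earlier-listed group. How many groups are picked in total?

2

Greedy: pick S6 (covers 5 new) → pick S1 (covers 1 new). Total picks: 2.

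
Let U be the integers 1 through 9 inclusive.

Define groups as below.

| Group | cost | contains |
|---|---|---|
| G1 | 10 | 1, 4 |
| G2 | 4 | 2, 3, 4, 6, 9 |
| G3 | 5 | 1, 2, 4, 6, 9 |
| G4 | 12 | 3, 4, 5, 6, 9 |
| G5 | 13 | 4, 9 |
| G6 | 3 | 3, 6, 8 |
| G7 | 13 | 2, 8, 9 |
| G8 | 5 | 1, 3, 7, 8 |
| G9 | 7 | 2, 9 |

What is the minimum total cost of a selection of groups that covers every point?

21

G2, G4, G8 together cover every point (G2 ∪ G4 ∪ G8 = {1, 2, 3, 4, 5, 6, 7, 8, 9}); total cost 4 + 12 + 5 = 21.
No covering selection has total cost below 21.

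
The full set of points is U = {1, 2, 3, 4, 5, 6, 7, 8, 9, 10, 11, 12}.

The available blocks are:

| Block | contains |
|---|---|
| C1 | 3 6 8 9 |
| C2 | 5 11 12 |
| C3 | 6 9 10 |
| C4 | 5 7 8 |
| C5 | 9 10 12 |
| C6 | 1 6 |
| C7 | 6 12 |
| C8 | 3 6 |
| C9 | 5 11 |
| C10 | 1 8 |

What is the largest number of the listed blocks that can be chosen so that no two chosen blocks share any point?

C5, C8, C9, C10 are pairwise disjoint (C5={9,10,12}; C8={3,6}; C9={5,11}; C10={1,8}).
Every remaining block overlaps one of these, and no 5 of the listed blocks are pairwise disjoint, so 4 is the maximum.

4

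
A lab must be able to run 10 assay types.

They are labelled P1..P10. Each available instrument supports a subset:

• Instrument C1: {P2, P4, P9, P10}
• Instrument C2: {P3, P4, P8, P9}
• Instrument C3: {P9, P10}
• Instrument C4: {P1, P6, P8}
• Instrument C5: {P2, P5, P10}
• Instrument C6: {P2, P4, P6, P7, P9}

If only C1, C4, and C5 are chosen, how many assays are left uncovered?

Union of C1, C4, C5 = {P1, P2, P4, P5, P6, P8, P9, P10}.
Not covered: P3, P7 — 2 assays.

2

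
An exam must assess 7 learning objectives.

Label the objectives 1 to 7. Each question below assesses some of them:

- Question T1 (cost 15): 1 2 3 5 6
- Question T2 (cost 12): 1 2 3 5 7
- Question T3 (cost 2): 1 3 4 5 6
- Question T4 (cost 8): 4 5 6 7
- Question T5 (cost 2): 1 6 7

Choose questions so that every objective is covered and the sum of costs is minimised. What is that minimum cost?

T2, T3 together cover every objective (T2 ∪ T3 = {1, 2, 3, 4, 5, 6, 7}); total cost 12 + 2 = 14.
The greedy pick T3, T5, T2 costs 16; no covering selection beats 14.

14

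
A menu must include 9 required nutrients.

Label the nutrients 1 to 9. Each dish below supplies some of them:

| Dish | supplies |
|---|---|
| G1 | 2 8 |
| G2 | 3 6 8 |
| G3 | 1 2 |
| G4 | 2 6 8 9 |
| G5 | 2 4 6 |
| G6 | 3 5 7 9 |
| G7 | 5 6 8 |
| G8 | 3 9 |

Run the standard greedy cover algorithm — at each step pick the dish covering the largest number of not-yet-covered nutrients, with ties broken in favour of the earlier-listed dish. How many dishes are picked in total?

Greedy: pick G4 (covers 4 new) → pick G6 (covers 3 new) → pick G3 (covers 1 new) → pick G5 (covers 1 new). Total picks: 4.

4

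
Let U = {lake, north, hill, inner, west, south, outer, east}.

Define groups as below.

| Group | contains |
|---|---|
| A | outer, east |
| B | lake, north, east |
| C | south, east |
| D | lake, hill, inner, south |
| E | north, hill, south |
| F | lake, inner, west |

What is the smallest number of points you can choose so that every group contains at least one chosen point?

Take H = {hill, west, east}. Each listed group contains at least one of these, so H is a hitting set of size 3.
The groups A, E, F are pairwise disjoint, so any hitting set needs a separate point for each — at least 3. Hence 3 is optimal.

3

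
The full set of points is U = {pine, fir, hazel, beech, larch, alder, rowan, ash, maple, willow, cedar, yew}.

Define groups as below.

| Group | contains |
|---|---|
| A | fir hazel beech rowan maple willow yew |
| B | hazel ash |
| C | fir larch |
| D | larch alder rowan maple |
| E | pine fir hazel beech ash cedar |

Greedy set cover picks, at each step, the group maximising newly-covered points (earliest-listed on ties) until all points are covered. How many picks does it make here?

3

Greedy: pick A (covers 7 new) → pick E (covers 3 new) → pick D (covers 2 new). Total picks: 3.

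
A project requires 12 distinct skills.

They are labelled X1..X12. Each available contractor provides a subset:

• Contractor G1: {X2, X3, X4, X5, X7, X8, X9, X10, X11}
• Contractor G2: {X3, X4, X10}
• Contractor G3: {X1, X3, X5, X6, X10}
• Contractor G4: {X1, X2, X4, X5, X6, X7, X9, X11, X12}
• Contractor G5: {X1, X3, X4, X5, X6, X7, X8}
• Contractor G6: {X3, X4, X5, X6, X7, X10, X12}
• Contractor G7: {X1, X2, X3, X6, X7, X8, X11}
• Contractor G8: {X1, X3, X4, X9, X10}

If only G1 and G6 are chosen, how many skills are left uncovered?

1

Union of G1, G6 = {X2, X3, X4, X5, X6, X7, X8, X9, X10, X11, X12}.
Not covered: X1 — 1 skill.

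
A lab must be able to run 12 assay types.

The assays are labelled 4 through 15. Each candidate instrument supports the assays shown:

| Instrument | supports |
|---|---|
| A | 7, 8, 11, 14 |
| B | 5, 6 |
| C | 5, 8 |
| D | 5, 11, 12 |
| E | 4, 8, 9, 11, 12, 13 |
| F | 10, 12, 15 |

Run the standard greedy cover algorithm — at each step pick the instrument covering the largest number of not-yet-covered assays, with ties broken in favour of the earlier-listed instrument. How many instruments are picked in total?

Greedy: pick E (covers 6 new) → pick A (covers 2 new) → pick B (covers 2 new) → pick F (covers 2 new). Total picks: 4.

4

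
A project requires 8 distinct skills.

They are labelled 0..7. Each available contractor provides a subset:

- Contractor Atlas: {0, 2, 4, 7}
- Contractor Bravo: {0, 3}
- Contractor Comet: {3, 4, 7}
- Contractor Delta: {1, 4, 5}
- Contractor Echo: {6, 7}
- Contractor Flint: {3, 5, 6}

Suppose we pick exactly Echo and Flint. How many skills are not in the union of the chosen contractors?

4

Union of Echo, Flint = {3, 5, 6, 7}.
Not covered: 0, 1, 2, 4 — 4 skills.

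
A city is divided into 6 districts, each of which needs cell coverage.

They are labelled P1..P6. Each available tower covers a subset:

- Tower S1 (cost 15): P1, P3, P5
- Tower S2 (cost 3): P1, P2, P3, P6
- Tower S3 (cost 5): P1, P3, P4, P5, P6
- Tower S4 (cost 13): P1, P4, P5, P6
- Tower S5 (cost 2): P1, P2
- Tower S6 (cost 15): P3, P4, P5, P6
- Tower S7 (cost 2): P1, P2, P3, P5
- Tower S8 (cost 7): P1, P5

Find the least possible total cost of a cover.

7

S3, S5 together cover every district (S3 ∪ S5 = {P1, P2, P3, P4, P5, P6}); total cost 5 + 2 = 7.
No covering selection has total cost below 7.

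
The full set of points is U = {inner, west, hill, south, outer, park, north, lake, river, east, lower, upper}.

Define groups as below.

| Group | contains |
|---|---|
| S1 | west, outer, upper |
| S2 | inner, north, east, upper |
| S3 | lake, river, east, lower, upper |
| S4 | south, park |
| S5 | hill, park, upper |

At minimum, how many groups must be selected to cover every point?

5

S1 and S2 and S3 and S4 and S5 together: S1 ∪ S2 ∪ S3 ∪ S4 ∪ S5 = {inner, west, hill, south, outer, park, north, lake, river, east, lower, upper} — every point is covered.
Only S3 contains lake, so S3 is forced; the remaining 7 points need at least 4 more groups (each remaining group adds at most 2) — so at least 5 groups are needed, and 5 is optimal.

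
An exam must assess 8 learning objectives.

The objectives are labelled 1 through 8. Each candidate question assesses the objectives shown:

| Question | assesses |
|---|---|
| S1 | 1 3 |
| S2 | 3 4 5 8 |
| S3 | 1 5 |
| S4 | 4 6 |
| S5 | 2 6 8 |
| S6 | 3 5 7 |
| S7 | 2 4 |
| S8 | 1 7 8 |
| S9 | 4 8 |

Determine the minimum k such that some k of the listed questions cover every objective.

3

Take {S2, S5, S8}. Their union is {1, 2, 3, 4, 5, 6, 7, 8}, which is all 8 objectives.
No 2 of the 9 questions cover everything (all 36 combinations miss at least one objective), so 3 is optimal.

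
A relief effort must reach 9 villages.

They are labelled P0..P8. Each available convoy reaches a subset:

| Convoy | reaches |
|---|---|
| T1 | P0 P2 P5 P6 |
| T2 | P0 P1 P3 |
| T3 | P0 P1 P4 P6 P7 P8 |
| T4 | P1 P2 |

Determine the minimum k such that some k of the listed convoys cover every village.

3

T1 and T2 and T3 together: T1 ∪ T2 ∪ T3 = {P0, P1, P2, P3, P4, P5, P6, P7, P8} — every village is covered.
Only T2 contains P3, so T2 is forced; the remaining 6 villages need at least 2 more convoys (each remaining convoy adds at most 4) — so at least 3 convoys are needed, and 3 is optimal.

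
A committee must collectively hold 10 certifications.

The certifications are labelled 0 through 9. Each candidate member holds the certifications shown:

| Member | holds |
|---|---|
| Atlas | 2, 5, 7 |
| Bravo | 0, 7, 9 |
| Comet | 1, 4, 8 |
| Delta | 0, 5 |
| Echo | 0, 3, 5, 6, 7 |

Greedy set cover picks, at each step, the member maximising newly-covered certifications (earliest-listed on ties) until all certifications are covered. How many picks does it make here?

4

Greedy: pick Echo (covers 5 new) → pick Comet (covers 3 new) → pick Atlas (covers 1 new) → pick Bravo (covers 1 new). Total picks: 4.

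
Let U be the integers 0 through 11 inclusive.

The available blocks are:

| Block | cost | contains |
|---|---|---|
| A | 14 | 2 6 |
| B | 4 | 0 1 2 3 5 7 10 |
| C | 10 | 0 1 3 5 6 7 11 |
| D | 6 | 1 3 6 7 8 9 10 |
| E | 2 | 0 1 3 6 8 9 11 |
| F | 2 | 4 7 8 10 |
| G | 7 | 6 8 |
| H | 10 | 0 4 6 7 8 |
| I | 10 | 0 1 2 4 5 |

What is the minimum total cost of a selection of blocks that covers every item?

B, E, F together cover every item (B ∪ E ∪ F = {0, 1, 2, 3, 4, 5, 6, 7, 8, 9, 10, 11}); total cost 4 + 2 + 2 = 8.
No covering selection has total cost below 8.

8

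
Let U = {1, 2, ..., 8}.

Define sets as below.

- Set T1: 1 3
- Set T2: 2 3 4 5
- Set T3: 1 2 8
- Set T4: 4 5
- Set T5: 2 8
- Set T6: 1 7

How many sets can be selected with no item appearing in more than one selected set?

3

T4, T5, T6 are pairwise disjoint (T4={4,5}; T5={2,8}; T6={1,7}).
Every remaining set overlaps one of these, and no 4 of the listed sets are pairwise disjoint, so 3 is the maximum.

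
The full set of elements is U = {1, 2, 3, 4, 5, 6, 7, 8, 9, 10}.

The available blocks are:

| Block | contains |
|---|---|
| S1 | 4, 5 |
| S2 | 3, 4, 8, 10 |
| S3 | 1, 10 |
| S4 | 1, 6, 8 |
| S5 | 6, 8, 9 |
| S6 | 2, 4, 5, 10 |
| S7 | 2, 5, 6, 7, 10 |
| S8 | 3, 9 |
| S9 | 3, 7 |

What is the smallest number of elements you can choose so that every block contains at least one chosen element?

4

Take H = {1, 3, 5, 8}. Each listed block contains at least one of these, so H is a hitting set of size 4.
The blocks S1, S3, S5, S9 are pairwise disjoint, so any hitting set needs a separate element for each — at least 4. Hence 4 is optimal.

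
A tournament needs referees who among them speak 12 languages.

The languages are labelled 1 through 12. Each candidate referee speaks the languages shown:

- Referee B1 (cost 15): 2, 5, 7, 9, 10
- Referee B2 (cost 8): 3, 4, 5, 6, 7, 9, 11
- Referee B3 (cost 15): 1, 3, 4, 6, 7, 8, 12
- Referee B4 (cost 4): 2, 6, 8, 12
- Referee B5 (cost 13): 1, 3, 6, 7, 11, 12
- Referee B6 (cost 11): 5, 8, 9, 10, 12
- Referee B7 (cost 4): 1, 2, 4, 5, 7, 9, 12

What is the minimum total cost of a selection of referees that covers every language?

B2, B6, B7 together cover every language (B2 ∪ B6 ∪ B7 = {1, 2, 3, 4, 5, 6, 7, 8, 9, 10, 11, 12}); total cost 8 + 11 + 4 = 23.
The greedy pick B7, B4, B2, B6 costs 27; no covering selection beats 23.

23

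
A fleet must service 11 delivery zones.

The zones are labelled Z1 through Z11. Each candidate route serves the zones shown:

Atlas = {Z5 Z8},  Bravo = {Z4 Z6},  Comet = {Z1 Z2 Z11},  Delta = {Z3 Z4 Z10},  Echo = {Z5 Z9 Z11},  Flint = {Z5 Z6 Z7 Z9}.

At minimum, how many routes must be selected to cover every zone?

Atlas and Comet and Delta and Flint together: Atlas ∪ Comet ∪ Delta ∪ Flint = {Z1, Z2, Z3, Z4, Z5, Z6, Z7, Z8, Z9, Z10, Z11} — every zone is covered.
Only Flint contains Z7, so Flint is forced; the remaining 7 zones need at least 3 more routes (each remaining route adds at most 3) — so at least 4 routes are needed, and 4 is optimal.

4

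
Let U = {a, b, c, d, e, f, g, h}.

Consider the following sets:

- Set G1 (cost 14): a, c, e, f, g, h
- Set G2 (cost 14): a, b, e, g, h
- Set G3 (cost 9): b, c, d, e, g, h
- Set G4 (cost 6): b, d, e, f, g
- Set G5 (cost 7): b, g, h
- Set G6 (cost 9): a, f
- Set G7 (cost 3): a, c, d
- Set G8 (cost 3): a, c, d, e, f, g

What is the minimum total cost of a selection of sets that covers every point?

G5, G8 together cover every point (G5 ∪ G8 = {a, b, c, d, e, f, g, h}); total cost 7 + 3 = 10.
No covering selection has total cost below 10.

10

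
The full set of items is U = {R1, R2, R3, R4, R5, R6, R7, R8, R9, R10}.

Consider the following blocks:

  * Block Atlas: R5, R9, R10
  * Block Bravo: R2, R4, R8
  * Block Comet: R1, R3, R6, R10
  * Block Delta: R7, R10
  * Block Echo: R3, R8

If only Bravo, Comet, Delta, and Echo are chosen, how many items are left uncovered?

2

Union of Bravo, Comet, Delta, Echo = {R1, R2, R3, R4, R6, R7, R8, R10}.
Not covered: R5, R9 — 2 items.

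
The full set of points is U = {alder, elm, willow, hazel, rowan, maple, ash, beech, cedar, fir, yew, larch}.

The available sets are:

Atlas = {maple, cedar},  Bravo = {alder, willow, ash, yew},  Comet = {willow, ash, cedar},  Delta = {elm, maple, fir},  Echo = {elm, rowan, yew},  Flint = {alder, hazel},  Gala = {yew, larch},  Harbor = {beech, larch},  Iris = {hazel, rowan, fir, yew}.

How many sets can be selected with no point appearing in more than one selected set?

4

Comet, Delta, Flint, Harbor are pairwise disjoint (Comet={willow,ash,cedar}; Delta={elm,maple,fir}; Flint={alder,hazel}; Harbor={beech,larch}).
Every remaining set overlaps one of these, and no 5 of the listed sets are pairwise disjoint, so 4 is the maximum.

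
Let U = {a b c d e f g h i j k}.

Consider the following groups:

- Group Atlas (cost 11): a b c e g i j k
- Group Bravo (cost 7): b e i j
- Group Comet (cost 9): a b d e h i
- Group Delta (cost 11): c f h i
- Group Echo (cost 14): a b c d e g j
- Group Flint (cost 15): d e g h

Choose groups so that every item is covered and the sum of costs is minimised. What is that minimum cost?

Atlas, Comet, Delta together cover every item (Atlas ∪ Comet ∪ Delta = {a, b, c, d, e, f, g, h, i, j, k}); total cost 11 + 9 + 11 = 31.
No covering selection has total cost below 31.

31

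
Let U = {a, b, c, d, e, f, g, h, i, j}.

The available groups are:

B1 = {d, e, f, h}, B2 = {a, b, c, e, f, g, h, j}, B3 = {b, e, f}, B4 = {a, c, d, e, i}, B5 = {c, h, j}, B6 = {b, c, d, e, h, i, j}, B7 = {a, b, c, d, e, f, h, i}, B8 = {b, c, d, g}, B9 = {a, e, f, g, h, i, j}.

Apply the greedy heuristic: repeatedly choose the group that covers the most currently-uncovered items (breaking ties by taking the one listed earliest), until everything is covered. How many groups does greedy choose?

2

Greedy: pick B2 (covers 8 new) → pick B4 (covers 2 new). Total picks: 2.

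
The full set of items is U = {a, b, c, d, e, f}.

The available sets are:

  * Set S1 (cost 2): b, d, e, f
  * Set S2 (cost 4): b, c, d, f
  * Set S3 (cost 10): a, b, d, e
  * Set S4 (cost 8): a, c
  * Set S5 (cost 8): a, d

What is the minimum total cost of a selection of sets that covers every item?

10

S1, S4 together cover every item (S1 ∪ S4 = {a, b, c, d, e, f}); total cost 2 + 8 = 10.
The greedy pick S1, S2, S4 costs 14; no covering selection beats 10.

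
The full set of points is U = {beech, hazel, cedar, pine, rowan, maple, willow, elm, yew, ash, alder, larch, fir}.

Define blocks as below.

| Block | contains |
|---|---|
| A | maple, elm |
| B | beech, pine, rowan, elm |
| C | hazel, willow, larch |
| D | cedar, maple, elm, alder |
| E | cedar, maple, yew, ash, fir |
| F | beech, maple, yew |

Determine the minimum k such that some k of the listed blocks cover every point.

4

Take {B, C, D, E}. Their union is {beech, hazel, cedar, pine, rowan, maple, willow, elm, yew, ash, alder, larch, fir}, which is all 13 points.
Only D contains alder, so D is forced; the remaining 9 points need at least 3 more blocks (each remaining block adds at most 3) — so at least 4 blocks are needed, and 4 is optimal.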